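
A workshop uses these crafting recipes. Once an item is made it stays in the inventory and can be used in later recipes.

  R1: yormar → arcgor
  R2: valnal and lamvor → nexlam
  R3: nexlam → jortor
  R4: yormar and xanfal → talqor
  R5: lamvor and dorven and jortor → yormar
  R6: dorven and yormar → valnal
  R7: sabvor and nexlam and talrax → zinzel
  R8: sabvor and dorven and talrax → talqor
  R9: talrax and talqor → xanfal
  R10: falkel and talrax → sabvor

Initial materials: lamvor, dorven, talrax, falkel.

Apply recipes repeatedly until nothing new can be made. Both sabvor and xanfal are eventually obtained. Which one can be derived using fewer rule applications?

sabvor: falkel and talrax → sabvor (R10). [1 rule application]
xanfal: Using R10, falkel and talrax make sabvor. Using R8, sabvor, dorven, and talrax make talqor. Using R9, talrax and talqor make xanfal. [3 rule applications]
sabvor needs fewer.

sabvor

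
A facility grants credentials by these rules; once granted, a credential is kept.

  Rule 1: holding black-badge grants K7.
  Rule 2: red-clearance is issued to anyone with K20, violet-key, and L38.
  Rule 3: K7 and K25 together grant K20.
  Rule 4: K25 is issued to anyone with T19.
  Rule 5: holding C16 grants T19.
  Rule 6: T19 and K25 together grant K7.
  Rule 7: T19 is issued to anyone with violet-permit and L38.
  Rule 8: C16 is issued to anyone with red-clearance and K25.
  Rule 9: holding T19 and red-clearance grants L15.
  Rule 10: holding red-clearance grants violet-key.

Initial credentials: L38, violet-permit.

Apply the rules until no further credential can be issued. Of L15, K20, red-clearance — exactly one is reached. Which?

K20

Holding violet-permit and L38 grants T19 (Rule 7).
Holding T19 grants K25 (Rule 4).
Holding T19 and K25 grants K7 (Rule 6).
Holding K7 and K25 grants K20 (Rule 3).
red-clearance would need K20, violet-key, and L38 (Rule 2), but violet-key is never granted. L15 would need T19 and red-clearance (Rule 9), but red-clearance is never granted.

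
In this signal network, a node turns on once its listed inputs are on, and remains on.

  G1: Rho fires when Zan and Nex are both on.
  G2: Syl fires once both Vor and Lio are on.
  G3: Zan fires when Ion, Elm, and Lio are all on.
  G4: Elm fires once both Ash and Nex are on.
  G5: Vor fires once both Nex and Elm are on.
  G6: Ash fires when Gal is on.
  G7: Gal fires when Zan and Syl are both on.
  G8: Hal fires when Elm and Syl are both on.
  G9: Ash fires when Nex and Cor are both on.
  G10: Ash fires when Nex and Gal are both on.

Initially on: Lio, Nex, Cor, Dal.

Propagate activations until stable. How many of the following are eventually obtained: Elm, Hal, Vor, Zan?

G9: Nex and Cor on → Ash on.
G4: Ash and Nex on → Elm on.
G5: Nex and Elm on → Vor on.
G2: Vor and Lio on → Syl on.
G8: Elm and Syl on → Hal on.
Elm: reached.
Hal: reached.
Vor: reached.
Zan would need Ion, Elm, and Lio (G3), but Ion never turns on.
Reached: Elm, Hal, and Vor — 3 of the 4.

3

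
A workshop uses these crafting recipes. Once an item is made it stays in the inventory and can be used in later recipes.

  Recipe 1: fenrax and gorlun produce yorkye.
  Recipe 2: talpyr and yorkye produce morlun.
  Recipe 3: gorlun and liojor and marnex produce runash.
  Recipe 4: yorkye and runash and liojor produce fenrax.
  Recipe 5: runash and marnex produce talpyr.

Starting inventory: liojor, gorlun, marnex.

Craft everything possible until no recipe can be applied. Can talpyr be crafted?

Yes

Using Recipe 3, gorlun, liojor, and marnex make runash.
runash and marnex → talpyr (Recipe 5).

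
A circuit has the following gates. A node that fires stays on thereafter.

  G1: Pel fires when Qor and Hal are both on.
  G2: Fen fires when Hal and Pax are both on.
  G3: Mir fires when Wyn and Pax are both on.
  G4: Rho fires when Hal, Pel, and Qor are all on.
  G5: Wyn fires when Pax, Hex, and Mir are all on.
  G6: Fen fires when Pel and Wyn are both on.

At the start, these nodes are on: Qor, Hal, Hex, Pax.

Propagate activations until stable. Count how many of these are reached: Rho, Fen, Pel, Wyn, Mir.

3

G1: Qor and Hal on → Pel on.
Hal and Pax are on, so Fen fires (G2).
G4: Hal, Pel, and Qor on → Rho on.
Rho: reached.
Fen: reached.
Pel: reached.
Wyn would need Pax, Hex, and Mir (G5), but Mir never turns on.
Mir would need Wyn and Pax (G3), but Wyn never turns on.
Reached: Rho, Fen, and Pel — 3 of the 5.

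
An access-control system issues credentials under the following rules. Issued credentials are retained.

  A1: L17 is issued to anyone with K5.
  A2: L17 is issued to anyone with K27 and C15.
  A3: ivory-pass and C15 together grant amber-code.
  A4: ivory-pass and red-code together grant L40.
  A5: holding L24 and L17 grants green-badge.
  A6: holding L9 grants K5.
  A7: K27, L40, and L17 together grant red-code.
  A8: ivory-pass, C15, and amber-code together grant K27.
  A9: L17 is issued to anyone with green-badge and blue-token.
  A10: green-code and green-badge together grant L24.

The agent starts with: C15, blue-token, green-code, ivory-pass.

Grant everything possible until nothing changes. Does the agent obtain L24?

L24 would need green-code and green-badge (A10), but green-badge is never granted.

No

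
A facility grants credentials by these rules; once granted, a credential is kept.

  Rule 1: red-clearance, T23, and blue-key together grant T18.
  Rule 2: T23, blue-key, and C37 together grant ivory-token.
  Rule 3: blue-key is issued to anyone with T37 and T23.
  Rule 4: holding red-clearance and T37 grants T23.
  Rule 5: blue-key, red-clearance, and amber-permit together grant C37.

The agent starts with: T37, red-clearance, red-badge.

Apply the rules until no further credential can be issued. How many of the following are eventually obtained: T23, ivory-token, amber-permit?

1

Holding red-clearance and T37 grants T23 (Rule 4).
T23: reached.
ivory-token would need T23, blue-key, and C37 (Rule 2), but C37 is never granted.
No rule produces amber-permit, and it is not given.
Reached: T23 — 1 of the 3.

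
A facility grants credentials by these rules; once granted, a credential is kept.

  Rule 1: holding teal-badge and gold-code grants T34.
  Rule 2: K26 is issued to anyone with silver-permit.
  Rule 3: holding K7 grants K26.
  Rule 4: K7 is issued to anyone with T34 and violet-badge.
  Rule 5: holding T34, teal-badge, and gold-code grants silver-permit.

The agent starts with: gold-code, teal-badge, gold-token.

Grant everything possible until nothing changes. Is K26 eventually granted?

Holding teal-badge and gold-code grants T34 (Rule 1).
Holding T34, teal-badge, and gold-code grants silver-permit (Rule 5).
Holding silver-permit grants K26 (Rule 2).

Yes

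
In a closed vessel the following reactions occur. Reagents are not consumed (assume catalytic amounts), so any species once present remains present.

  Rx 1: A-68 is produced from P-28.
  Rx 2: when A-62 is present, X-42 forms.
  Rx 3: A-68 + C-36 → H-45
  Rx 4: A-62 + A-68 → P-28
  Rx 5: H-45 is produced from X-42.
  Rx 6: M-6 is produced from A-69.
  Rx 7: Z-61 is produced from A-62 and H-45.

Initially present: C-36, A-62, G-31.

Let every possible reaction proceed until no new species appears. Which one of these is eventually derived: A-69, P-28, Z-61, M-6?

A-62 present → X-42 forms (Rx 2).
X-42 present → H-45 forms (Rx 5).
A-62 and H-45 present → Z-61 forms (Rx 7).
P-28 would need A-62 and A-68 (Rx 4), but A-68 never forms. No rule produces A-69, and it is not given. M-6 would need A-69 (Rx 6), but A-69 never forms.

Z-61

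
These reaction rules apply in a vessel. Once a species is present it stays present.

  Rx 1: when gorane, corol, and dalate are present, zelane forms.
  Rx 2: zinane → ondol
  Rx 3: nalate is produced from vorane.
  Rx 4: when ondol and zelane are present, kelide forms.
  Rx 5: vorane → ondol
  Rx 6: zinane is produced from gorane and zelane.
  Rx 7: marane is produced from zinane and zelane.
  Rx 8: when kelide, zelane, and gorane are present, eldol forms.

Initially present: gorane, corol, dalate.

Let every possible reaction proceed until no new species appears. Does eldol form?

gorane, corol, and dalate present → zelane forms (Rx 1).
gorane and zelane present → zinane forms (Rx 6).
zinane present → ondol forms (Rx 2).
ondol and zelane present → kelide forms (Rx 4).
kelide, zelane, and gorane present → eldol forms (Rx 8).

Yes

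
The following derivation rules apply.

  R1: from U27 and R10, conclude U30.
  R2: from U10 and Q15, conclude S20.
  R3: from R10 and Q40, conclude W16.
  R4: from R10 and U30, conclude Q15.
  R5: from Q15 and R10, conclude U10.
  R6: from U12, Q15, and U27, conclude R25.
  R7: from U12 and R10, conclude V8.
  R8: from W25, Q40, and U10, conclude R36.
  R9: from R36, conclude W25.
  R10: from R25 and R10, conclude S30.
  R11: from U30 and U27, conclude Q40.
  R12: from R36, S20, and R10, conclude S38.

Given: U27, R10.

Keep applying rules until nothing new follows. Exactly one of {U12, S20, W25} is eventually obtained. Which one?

U27 and R10 hold, so U30 follows (R1).
From R10 and U30, R4 gives Q15.
From Q15 and R10, R5 gives U10.
From U10 and Q15, R2 gives S20.
No rule produces U12, and it is not given. W25 would need R36 (R9), but R36 is never established.

S20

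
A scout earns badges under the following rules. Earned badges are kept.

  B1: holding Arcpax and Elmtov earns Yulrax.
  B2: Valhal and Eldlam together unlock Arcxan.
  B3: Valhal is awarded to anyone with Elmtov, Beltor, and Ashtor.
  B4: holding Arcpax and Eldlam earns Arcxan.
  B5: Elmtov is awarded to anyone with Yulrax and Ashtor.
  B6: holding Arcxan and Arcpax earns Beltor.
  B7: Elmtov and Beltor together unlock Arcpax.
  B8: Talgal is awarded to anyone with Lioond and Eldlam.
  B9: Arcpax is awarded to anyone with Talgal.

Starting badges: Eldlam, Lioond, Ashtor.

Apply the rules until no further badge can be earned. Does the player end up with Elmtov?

No

Elmtov would need Yulrax and Ashtor (B5), but Yulrax is never earned.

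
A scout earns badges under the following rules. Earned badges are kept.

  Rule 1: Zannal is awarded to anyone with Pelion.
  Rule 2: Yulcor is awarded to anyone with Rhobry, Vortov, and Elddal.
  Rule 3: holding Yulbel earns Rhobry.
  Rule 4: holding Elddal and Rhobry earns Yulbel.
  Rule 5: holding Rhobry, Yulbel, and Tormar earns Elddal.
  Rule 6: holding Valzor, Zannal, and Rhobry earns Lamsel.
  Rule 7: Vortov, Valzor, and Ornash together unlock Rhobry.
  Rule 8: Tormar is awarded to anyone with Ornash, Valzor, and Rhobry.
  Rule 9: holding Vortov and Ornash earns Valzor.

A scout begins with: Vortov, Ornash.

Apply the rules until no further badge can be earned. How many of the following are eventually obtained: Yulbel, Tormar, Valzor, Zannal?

2

With Vortov and Ornash, Valzor is earned (Rule 9).
With Vortov, Valzor, and Ornash, Rhobry is earned (Rule 7).
With Ornash, Valzor, and Rhobry, Tormar is earned (Rule 8).
Yulbel would need Elddal and Rhobry (Rule 4), but Elddal is never earned.
Tormar: reached.
Valzor: reached.
Zannal would need Pelion (Rule 1), but Pelion is never earned.
Reached: Tormar and Valzor — 2 of the 4.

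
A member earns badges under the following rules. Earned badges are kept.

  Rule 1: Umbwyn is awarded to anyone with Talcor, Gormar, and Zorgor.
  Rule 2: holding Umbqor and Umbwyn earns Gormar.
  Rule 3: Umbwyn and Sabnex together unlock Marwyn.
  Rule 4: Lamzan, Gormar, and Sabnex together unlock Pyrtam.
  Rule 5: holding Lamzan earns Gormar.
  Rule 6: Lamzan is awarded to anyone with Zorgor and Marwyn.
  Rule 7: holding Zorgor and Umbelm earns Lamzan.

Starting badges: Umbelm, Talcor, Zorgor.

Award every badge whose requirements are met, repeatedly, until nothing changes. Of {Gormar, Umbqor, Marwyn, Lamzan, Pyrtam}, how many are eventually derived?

2

With Zorgor and Umbelm, Lamzan is earned (Rule 7).
With Lamzan, Gormar is earned (Rule 5).
Gormar: reached.
No rule produces Umbqor, and it is not given.
Marwyn would need Umbwyn and Sabnex (Rule 3), but Sabnex is never earned.
Lamzan: reached.
Pyrtam would need Lamzan, Gormar, and Sabnex (Rule 4), but Sabnex is never earned.
Reached: Gormar and Lamzan — 2 of the 5.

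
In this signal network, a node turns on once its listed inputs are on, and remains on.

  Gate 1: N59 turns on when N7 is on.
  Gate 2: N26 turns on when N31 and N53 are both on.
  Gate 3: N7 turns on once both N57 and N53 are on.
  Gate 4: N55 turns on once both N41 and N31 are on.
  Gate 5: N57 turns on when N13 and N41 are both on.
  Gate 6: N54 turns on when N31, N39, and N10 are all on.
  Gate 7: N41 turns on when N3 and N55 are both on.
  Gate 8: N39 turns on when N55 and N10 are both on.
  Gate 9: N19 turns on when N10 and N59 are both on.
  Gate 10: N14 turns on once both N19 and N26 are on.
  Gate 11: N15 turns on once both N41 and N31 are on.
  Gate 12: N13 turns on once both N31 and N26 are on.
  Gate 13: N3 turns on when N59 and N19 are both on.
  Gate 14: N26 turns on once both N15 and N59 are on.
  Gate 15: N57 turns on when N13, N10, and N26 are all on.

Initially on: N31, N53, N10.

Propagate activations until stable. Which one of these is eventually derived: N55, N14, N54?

N14

N31 and N53 are on, so N26 turns on (Gate 2).
Gate 12: N31 and N26 on → N13 on.
N13, N10, and N26 are on, so N57 turns on (Gate 15).
Gate 3: N57 and N53 on → N7 on.
N7 is on, so N59 turns on (Gate 1).
N10 and N59 are on, so N19 turns on (Gate 9).
N19 and N26 are on, so N14 turns on (Gate 10).
N54 would need N31, N39, and N10 (Gate 6), but N39 never turns on. N55 would need N41 and N31 (Gate 4), but N41 never turns on.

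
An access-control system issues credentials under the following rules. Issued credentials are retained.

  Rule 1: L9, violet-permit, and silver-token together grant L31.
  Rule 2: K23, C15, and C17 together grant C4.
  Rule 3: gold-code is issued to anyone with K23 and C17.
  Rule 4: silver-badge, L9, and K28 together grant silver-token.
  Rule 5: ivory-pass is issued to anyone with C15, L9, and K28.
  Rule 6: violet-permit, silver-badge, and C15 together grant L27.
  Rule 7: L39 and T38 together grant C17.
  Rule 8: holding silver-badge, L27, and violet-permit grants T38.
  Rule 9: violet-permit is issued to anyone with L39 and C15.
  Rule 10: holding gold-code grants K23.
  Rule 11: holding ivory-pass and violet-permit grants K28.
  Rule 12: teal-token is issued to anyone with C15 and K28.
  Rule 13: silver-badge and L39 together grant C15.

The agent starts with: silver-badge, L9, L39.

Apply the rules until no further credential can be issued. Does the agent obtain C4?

No

C4 would need K23, C15, and C17 (Rule 2), but K23 is never granted.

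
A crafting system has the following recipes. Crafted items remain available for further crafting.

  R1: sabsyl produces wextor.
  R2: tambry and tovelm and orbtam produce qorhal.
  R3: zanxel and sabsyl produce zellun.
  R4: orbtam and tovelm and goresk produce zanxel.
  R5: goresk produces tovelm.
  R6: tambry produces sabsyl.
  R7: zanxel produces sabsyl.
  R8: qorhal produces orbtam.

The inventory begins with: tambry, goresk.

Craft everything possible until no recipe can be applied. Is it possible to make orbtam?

No

orbtam would need qorhal (R8), but qorhal is never obtained.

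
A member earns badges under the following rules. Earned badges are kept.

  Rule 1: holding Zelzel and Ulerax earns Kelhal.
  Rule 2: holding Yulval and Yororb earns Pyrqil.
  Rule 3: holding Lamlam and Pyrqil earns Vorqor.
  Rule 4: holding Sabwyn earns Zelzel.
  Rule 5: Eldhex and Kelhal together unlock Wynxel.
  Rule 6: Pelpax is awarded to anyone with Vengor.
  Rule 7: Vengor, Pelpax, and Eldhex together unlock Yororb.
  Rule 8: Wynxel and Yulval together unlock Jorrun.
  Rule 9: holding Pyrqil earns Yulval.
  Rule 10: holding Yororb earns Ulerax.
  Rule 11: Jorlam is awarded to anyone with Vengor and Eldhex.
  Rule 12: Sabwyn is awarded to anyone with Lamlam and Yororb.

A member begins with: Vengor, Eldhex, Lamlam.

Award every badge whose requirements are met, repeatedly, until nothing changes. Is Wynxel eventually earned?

With Vengor, Pelpax is earned (Rule 6).
With Vengor, Pelpax, and Eldhex, Yororb is earned (Rule 7).
With Lamlam and Yororb, Sabwyn is earned (Rule 12).
With Yororb, Ulerax is earned (Rule 10).
With Sabwyn, Zelzel is earned (Rule 4).
With Zelzel and Ulerax, Kelhal is earned (Rule 1).
With Eldhex and Kelhal, Wynxel is earned (Rule 5).

Yes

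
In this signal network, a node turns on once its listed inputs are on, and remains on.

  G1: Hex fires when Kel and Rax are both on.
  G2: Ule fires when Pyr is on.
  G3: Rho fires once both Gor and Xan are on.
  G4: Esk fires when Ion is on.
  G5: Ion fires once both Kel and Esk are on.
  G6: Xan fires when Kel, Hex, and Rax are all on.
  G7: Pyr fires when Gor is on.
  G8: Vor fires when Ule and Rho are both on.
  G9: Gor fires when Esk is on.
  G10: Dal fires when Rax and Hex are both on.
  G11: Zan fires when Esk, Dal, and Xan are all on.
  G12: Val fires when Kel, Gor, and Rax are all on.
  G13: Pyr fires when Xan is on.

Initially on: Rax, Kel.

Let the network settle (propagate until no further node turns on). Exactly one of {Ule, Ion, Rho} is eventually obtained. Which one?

Ule

Kel and Rax are on, so Hex fires (G1).
Kel, Hex, and Rax are on, so Xan fires (G6).
G13: Xan on → Pyr on.
G2: Pyr on → Ule on.
Rho would need Gor and Xan (G3), but Gor never turns on. Ion would need Kel and Esk (G5), but Esk never turns on.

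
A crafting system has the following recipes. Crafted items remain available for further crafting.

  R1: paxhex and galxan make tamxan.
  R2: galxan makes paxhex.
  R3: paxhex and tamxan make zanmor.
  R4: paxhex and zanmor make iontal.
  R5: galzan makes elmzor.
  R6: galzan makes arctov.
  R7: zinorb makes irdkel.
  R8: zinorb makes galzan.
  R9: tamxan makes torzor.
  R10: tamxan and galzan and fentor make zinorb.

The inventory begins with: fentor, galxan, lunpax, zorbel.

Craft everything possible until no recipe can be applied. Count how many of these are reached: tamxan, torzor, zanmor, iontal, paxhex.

Using R2, galxan makes paxhex.
Using R1, paxhex and galxan make tamxan.
Using R9, tamxan makes torzor.
paxhex and tamxan → zanmor (R3).
Using R4, paxhex and zanmor make iontal.
tamxan: reached.
torzor: reached.
zanmor: reached.
iontal: reached.
paxhex: reached.
All 5 are reached.

5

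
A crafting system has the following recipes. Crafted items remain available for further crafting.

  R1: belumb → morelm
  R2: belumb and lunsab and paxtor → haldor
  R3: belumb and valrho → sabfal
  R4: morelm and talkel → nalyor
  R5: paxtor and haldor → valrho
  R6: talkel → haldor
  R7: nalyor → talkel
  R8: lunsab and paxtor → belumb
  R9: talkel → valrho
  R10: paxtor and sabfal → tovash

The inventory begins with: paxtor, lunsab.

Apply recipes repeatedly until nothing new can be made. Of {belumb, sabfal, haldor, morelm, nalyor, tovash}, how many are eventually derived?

5

Using R8, lunsab and paxtor make belumb.
Using R1, belumb makes morelm.
Using R2, belumb, lunsab, and paxtor make haldor.
Using R5, paxtor and haldor make valrho.
Using R3, belumb and valrho make sabfal.
Using R10, paxtor and sabfal make tovash.
belumb: reached.
sabfal: reached.
haldor: reached.
morelm: reached.
nalyor would need morelm and talkel (R4), but talkel is never obtained.
tovash: reached.
Reached: belumb, sabfal, haldor, morelm, and tovash — 5 of the 6.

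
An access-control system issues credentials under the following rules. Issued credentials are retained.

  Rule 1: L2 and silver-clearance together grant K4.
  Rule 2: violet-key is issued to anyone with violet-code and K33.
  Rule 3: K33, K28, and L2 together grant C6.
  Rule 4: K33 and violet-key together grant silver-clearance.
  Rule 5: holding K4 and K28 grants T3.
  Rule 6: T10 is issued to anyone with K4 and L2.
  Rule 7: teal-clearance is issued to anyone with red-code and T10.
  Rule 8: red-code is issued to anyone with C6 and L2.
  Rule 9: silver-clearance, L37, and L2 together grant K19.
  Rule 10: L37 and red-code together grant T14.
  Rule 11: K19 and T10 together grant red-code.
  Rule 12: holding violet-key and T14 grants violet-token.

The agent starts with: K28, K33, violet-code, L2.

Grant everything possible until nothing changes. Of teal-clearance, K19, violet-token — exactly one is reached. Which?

Holding violet-code and K33 grants violet-key (Rule 2).
Holding K33, K28, and L2 grants C6 (Rule 3).
Holding K33 and violet-key grants silver-clearance (Rule 4).
Holding C6 and L2 grants red-code (Rule 8).
Holding L2 and silver-clearance grants K4 (Rule 1).
Holding K4 and L2 grants T10 (Rule 6).
Holding red-code and T10 grants teal-clearance (Rule 7).
violet-token would need violet-key and T14 (Rule 12), but T14 is never granted. K19 would need silver-clearance, L37, and L2 (Rule 9), but L37 is never granted.

teal-clearance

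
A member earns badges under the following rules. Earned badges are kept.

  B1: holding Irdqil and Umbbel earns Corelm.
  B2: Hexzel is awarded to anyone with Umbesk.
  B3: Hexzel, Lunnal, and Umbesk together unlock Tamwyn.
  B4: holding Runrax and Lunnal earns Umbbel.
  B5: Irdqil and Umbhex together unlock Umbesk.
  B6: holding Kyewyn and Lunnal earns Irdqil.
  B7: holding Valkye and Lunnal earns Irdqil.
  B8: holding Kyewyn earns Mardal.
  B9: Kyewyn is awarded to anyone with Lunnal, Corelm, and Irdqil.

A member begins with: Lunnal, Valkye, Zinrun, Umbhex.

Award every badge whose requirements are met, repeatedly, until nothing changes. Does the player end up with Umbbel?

Umbbel would need Runrax and Lunnal (B4), but Runrax is never earned.

No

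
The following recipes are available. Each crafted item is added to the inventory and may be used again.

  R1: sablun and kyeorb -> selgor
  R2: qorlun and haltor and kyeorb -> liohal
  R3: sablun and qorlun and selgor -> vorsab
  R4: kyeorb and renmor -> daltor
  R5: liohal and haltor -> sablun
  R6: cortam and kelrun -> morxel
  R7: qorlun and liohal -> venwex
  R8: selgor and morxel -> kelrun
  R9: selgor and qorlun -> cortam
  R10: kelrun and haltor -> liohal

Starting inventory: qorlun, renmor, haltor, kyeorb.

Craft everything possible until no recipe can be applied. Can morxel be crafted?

morxel would need cortam and kelrun (R6), but kelrun is never obtained.

No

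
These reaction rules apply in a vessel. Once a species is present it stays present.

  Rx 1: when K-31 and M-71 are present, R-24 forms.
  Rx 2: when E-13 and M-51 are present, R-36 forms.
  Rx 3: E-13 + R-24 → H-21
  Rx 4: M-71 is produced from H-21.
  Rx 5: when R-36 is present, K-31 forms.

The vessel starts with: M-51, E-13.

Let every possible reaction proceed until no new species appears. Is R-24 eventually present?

No

R-24 would need K-31 and M-71 (Rx 1), but M-71 never forms.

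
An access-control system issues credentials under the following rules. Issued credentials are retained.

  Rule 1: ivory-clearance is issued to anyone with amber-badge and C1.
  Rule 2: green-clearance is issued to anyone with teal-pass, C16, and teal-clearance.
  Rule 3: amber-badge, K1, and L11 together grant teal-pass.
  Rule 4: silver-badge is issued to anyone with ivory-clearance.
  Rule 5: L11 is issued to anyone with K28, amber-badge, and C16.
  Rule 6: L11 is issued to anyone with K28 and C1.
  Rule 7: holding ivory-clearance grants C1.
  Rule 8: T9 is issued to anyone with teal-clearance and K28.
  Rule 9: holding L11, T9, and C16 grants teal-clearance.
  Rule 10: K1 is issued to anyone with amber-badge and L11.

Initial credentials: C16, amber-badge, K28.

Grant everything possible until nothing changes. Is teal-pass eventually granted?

Yes

Holding K28, amber-badge, and C16 grants L11 (Rule 5).
Holding amber-badge and L11 grants K1 (Rule 10).
Holding amber-badge, K1, and L11 grants teal-pass (Rule 3).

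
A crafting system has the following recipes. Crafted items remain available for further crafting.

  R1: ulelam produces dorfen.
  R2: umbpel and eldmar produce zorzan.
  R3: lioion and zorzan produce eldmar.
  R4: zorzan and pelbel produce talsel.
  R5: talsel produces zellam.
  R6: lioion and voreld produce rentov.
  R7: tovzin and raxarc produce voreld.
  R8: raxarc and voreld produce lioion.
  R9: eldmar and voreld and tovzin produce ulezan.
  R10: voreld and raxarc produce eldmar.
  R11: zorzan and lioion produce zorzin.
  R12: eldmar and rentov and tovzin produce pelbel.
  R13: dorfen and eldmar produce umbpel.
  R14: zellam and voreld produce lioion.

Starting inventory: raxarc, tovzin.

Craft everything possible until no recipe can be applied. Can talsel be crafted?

talsel would need zorzan and pelbel (R4), but zorzan is never obtained.

No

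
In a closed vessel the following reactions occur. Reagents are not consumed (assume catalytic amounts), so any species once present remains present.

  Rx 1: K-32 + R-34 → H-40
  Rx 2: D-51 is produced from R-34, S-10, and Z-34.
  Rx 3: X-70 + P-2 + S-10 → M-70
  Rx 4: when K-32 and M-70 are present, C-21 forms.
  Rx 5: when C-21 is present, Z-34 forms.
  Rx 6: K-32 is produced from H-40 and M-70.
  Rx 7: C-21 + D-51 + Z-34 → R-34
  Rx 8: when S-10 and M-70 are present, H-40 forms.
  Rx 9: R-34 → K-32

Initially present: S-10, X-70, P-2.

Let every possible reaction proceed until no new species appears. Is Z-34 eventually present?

Yes

X-70, P-2, and S-10 present → M-70 forms (Rx 3).
S-10 and M-70 present → H-40 forms (Rx 8).
H-40 and M-70 present → K-32 forms (Rx 6).
K-32 and M-70 present → C-21 forms (Rx 4).
C-21 present → Z-34 forms (Rx 5).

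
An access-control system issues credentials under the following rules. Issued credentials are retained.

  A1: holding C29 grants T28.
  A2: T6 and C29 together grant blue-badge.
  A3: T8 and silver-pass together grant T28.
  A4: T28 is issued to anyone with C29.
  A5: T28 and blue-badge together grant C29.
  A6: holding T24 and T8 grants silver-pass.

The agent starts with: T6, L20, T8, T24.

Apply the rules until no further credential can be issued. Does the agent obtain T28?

Yes

Holding T24 and T8 grants silver-pass (A6).
Holding T8 and silver-pass grants T28 (A3).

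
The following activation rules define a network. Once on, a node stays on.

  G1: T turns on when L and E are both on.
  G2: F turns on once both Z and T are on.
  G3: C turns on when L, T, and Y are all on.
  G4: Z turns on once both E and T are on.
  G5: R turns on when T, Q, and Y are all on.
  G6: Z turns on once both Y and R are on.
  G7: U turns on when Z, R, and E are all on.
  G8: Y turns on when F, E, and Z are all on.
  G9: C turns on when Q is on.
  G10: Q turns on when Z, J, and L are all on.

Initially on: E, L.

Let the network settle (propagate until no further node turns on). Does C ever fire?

Yes

L and E are on, so T turns on (G1).
E and T are on, so Z turns on (G4).
Z and T are on, so F turns on (G2).
G8: F, E, and Z on → Y on.
L, T, and Y are on, so C turns on (G3).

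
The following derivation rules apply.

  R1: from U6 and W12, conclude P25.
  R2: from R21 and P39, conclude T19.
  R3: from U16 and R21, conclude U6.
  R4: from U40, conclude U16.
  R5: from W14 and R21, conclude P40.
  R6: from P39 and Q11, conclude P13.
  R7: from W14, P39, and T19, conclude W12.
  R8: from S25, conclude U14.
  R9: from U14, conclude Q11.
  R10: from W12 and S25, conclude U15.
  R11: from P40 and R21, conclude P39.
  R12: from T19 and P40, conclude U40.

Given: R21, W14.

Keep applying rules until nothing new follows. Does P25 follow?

Yes

From W14 and R21, R5 gives P40.
P40 and R21 hold, so P39 follows (R11).
From R21 and P39, R2 gives T19.
W14, P39, and T19 hold, so W12 follows (R7).
T19 and P40 hold, so U40 follows (R12).
From U40, R4 gives U16.
U16 and R21 hold, so U6 follows (R3).
U6 and W12 hold, so P25 follows (R1).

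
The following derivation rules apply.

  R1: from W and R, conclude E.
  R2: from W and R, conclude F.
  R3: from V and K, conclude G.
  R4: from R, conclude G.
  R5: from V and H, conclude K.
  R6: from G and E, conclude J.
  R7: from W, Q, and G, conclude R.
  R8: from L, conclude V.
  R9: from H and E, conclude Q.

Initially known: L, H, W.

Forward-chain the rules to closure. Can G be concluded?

From L, R8 gives V.
From V and H, R5 gives K.
From V and K, R3 gives G.

Yes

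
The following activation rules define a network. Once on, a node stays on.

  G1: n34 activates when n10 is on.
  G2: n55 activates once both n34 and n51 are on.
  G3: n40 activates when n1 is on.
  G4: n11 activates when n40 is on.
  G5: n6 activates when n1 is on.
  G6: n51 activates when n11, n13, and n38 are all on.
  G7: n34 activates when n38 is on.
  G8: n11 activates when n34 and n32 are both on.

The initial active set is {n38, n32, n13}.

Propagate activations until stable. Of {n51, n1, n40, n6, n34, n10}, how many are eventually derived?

2

G7: n38 on → n34 on.
n34 and n32 are on, so n11 activates (G8).
G6: n11, n13, and n38 on → n51 on.
n51: reached.
No rule produces n1, and it is not given.
n40 would need n1 (G3), but n1 never turns on.
n6 would need n1 (G5), but n1 never turns on.
n34: reached.
No rule produces n10, and it is not given.
Reached: n51 and n34 — 2 of the 6.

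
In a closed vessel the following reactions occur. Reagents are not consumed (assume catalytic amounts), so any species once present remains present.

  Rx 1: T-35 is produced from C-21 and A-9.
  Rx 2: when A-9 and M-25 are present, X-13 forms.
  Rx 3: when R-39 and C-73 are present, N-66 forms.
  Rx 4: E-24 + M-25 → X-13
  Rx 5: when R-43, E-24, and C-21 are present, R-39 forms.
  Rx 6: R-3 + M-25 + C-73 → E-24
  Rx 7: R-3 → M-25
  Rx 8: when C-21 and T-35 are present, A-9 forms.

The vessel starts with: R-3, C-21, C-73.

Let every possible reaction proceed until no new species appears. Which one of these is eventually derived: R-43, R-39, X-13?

R-3 present → M-25 forms (Rx 7).
R-3, M-25, and C-73 present → E-24 forms (Rx 6).
E-24 and M-25 present → X-13 forms (Rx 4).
R-39 would need R-43, E-24, and C-21 (Rx 5), but R-43 never forms. No rule produces R-43, and it is not given.

X-13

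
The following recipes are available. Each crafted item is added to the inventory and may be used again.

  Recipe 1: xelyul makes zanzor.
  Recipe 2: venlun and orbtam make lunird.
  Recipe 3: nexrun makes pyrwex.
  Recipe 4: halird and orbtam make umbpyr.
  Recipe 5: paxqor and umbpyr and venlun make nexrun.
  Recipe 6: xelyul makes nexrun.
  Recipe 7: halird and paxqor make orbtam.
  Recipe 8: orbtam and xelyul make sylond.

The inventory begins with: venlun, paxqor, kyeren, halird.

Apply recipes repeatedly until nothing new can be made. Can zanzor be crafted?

zanzor would need xelyul (Recipe 1), but xelyul is never obtained.

No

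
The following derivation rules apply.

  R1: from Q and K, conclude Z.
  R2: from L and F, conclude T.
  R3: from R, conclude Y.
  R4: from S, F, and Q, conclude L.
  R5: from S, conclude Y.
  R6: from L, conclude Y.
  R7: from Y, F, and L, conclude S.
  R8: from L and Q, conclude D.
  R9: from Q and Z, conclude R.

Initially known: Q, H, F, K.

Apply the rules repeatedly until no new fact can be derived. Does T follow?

No

T would need L and F (R2), but L is never established.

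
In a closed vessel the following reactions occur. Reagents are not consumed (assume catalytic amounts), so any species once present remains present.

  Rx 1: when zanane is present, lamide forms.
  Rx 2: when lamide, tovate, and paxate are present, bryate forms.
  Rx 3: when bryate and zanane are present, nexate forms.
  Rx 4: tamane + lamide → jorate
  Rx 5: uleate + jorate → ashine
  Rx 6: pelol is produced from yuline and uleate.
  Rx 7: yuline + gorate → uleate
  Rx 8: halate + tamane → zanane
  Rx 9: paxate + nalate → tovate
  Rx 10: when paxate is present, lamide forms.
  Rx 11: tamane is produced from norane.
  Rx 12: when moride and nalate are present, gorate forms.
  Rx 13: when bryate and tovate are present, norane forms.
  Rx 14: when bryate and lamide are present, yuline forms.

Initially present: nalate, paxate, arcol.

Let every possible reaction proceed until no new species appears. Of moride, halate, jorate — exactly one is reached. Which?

jorate

paxate present → lamide forms (Rx 10).
paxate and nalate present → tovate forms (Rx 9).
lamide, tovate, and paxate present → bryate forms (Rx 2).
bryate and tovate present → norane forms (Rx 13).
norane present → tamane forms (Rx 11).
tamane and lamide present → jorate forms (Rx 4).
No rule produces halate, and it is not given. No rule produces moride, and it is not given.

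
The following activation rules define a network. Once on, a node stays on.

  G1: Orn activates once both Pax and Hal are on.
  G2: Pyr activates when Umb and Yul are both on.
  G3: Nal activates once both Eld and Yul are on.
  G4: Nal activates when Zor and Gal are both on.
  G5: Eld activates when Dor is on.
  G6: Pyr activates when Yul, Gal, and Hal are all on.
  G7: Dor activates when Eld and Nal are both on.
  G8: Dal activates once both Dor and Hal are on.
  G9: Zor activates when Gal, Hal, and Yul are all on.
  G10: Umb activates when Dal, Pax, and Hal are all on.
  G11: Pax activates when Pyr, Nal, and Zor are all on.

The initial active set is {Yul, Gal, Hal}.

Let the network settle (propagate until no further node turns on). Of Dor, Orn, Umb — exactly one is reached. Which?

Orn

Gal, Hal, and Yul are on, so Zor activates (G9).
G6: Yul, Gal, and Hal on → Pyr on.
G4: Zor and Gal on → Nal on.
G11: Pyr, Nal, and Zor on → Pax on.
Pax and Hal are on, so Orn activates (G1).
Dor would need Eld and Nal (G7), but Eld never turns on. Umb would need Dal, Pax, and Hal (G10), but Dal never turns on.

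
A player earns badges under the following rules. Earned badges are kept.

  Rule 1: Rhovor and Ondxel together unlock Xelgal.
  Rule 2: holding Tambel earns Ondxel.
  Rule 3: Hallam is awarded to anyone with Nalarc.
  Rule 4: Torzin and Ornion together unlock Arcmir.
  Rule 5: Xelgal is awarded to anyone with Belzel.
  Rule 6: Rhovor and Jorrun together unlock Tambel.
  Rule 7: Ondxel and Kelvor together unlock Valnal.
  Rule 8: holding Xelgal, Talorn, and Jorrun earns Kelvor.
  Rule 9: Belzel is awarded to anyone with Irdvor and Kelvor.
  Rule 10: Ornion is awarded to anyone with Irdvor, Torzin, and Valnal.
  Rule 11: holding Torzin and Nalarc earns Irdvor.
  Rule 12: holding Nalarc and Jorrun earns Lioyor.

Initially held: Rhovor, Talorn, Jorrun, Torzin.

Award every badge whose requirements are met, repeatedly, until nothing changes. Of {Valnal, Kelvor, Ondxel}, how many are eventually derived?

3

With Rhovor and Jorrun, Tambel is earned (Rule 6).
With Tambel, Ondxel is earned (Rule 2).
With Rhovor and Ondxel, Xelgal is earned (Rule 1).
With Xelgal, Talorn, and Jorrun, Kelvor is earned (Rule 8).
With Ondxel and Kelvor, Valnal is earned (Rule 7).
Valnal: reached.
Kelvor: reached.
Ondxel: reached.
All 3 are reached.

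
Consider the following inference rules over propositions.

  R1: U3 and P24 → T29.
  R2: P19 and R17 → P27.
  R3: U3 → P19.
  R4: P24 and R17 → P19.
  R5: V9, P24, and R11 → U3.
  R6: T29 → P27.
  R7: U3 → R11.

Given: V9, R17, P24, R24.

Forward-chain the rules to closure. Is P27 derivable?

From P24 and R17, R4 gives P19.
P19 and R17 hold, so P27 follows (R2).

Yes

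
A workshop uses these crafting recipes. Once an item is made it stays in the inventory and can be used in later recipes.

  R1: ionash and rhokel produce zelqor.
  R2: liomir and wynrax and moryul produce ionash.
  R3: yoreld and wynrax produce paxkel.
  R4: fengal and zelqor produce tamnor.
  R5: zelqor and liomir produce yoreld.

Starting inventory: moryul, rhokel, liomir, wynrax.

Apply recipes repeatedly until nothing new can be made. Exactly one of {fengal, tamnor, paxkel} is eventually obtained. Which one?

Using R2, liomir, wynrax, and moryul make ionash.
Using R1, ionash and rhokel make zelqor.
Using R5, zelqor and liomir make yoreld.
yoreld and wynrax → paxkel (R3).
tamnor would need fengal and zelqor (R4), but fengal is never obtained. No rule produces fengal, and it is not given.

paxkel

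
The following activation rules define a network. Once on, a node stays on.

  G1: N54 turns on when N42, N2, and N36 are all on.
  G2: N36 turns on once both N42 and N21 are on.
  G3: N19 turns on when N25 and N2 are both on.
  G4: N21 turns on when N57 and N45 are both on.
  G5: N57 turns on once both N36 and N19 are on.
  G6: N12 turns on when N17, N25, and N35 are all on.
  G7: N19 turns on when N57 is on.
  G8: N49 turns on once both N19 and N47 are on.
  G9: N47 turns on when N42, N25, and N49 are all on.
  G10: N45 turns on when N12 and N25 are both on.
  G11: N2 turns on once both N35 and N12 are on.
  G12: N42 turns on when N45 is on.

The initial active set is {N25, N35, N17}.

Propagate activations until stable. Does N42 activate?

N17, N25, and N35 are on, so N12 turns on (G6).
N12 and N25 are on, so N45 turns on (G10).
N45 is on, so N42 turns on (G12).

Yes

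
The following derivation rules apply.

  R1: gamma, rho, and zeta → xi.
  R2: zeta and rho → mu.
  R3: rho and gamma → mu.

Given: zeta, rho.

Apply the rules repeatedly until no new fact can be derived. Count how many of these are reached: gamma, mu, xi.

1

From zeta and rho, R2 gives mu.
No rule produces gamma, and it is not given.
mu: reached.
xi would need gamma, rho, and zeta (R1), but gamma is never established.
Reached: mu — 1 of the 3.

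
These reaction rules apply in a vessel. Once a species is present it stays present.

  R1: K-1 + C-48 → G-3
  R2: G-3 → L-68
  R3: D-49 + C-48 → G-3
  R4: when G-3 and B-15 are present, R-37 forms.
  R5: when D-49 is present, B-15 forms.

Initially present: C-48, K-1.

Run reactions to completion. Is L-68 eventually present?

Yes

K-1 and C-48 present → G-3 forms (R1).
G-3 present → L-68 forms (R2).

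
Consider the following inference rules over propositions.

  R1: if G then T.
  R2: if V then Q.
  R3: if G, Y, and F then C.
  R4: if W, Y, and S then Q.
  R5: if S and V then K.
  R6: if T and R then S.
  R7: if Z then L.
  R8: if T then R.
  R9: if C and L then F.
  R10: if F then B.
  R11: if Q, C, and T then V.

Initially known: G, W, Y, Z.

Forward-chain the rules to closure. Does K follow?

No

K would need S and V (R5), but V is never established.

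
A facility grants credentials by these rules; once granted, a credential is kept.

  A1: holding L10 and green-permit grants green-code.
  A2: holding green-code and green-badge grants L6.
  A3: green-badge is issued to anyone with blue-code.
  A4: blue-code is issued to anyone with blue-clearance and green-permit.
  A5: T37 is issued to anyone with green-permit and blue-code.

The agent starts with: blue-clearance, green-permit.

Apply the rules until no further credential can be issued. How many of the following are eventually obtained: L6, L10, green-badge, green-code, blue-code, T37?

Holding blue-clearance and green-permit grants blue-code (A4).
Holding green-permit and blue-code grants T37 (A5).
Holding blue-code grants green-badge (A3).
L6 would need green-code and green-badge (A2), but green-code is never granted.
No rule produces L10, and it is not given.
green-badge: reached.
green-code would need L10 and green-permit (A1), but L10 is never granted.
blue-code: reached.
T37: reached.
Reached: green-badge, blue-code, and T37 — 3 of the 6.

3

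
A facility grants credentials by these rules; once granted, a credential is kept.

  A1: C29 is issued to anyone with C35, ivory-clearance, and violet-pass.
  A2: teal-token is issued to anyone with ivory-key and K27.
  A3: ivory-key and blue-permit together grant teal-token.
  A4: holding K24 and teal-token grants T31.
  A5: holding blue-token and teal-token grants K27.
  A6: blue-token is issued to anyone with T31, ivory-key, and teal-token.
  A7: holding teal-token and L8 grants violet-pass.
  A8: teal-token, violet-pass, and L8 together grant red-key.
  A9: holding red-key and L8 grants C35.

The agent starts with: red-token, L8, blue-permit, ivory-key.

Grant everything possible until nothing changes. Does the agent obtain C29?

C29 would need C35, ivory-clearance, and violet-pass (A1), but ivory-clearance is never granted.

No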